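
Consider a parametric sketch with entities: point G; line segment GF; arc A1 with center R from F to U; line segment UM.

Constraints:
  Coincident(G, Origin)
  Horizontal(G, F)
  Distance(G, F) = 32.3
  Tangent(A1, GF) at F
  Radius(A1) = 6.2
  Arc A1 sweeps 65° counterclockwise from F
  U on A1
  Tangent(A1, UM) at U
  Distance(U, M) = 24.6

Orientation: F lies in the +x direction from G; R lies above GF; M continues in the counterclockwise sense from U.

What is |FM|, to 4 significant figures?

30.43

On A1, F sits at bearing -90° from R; a 65° counterclockwise sweep puts U at bearing -25°, so U = R + 6.2·(cos -25°, sin -25°) = (37.92, 3.580). Tangency of A1 to UM means the radius RU is perpendicular to UM, so UM runs along (−sin -25°, cos -25°); with |UM| = 24.6, M = (48.32, 25.87). Then |FM| = |M − F| = 30.43.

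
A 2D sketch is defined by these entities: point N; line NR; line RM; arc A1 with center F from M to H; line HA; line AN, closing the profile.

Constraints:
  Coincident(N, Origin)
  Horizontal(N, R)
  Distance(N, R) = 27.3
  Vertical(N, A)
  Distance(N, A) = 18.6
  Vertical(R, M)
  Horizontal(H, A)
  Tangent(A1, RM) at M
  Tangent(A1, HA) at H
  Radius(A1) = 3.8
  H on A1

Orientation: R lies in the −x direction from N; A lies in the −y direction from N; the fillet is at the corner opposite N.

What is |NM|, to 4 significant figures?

31.05

N is at the origin; NR is horizontal with |NR| = 27.3 and R on the −x side, so R = (-27.30, 0.000). N and A share the same x with |NA| = 18.6 and A on the −y side, so A = (0.000, -18.60). The virtual corner opposite N is at (-27.30, -18.60). Since A1 is tangent to RM there, FM ⟂ RM and tangency of A1 to HA means the radius FH is perpendicular to HA, with radius 3.8, so the center F sits 3.8 in from both sides at F = (-23.50, -14.80). That places the tangent points at M = (-27.30, -14.80) on RM and H = (-23.50, -18.60) on HA. Then |NM| = |M − N| = 31.05.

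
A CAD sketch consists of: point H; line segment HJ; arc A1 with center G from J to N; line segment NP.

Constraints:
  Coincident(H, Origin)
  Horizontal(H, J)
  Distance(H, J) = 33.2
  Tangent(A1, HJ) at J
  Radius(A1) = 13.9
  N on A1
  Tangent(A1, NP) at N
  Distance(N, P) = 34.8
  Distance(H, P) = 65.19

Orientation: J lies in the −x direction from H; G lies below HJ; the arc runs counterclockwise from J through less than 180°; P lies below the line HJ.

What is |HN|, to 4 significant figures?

49.62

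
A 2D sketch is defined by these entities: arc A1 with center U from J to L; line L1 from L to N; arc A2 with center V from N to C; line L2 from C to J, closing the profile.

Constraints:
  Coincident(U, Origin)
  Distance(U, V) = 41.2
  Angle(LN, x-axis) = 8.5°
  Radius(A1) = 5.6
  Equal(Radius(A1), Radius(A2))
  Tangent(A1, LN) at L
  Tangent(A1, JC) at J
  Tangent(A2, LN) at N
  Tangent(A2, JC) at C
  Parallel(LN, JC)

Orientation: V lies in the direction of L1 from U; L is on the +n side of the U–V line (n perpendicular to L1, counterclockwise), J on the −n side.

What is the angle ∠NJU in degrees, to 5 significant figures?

74.792°

The slot axis is L1's direction at 8.5°, so u = (cos 8.5°, sin 8.5°) = (0.98902, 0.14781) and n = (−sin 8.5°, cos 8.5°) = (-0.14781, 0.98902). U is at the origin and V lies 41.2 along u from U, so V = 41.2·u = (40.747, 6.0897). Tangency of A1 to both parallel lines with radius 5.6 puts L and J at U ± 5.6·n: L = (-0.82773, 5.5385), J = (0.82773, -5.5385). Equal radii place N and C the same way about V: N = V + 5.6·n = (39.920, 11.628), C = V − 5.6·n = (41.575, 0.55126). Then cos ∠NJU = JN·JU / (|JN||JU|), giving 74.792°.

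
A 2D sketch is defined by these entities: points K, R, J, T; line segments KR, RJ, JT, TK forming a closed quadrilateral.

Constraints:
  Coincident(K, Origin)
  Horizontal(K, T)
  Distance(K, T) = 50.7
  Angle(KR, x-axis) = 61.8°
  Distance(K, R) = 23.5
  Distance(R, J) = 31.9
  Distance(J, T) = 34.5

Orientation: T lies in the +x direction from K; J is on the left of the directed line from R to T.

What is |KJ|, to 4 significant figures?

52.27

Checks: |RJ| = 31.90 ✓; |JT| = 34.50 ✓.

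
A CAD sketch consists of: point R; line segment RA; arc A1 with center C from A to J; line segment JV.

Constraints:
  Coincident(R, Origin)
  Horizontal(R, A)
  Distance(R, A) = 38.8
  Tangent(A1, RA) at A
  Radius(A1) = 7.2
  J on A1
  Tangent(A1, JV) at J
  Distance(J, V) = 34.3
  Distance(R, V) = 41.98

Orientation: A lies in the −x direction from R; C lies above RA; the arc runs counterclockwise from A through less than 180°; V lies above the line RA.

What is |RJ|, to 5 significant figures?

32.392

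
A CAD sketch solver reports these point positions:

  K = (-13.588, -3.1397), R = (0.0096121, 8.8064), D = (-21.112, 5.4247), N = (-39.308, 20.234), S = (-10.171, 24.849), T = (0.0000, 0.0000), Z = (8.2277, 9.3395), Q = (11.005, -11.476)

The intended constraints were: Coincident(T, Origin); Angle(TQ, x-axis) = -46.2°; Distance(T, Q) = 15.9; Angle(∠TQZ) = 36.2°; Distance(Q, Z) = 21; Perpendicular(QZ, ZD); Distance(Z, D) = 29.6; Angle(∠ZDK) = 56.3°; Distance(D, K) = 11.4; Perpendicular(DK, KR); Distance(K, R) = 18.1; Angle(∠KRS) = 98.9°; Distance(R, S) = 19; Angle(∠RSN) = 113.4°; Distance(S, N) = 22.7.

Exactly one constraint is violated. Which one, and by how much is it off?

Distance(S, N) = 22.7 — off by 6.80.

T = (0.00, 0.00) ✓; TQ at -46.20° ✓; |TQ| = 15.90 ✓; ∠TQZ = 36.20° ✓; |QZ| = 21.00 ✓; ∠(QZ, ZD) = 90.00° ✓; |ZD| = 29.60 ✓; ∠ZDK = 56.30° ✓; |DK| = 11.40 ✓; ∠(DK, KR) = 90.00° ✓; |KR| = 18.10 ✓; ∠KRS = 98.90° ✓; |RS| = 19.00 ✓; ∠RSN = 113.4° ✓; |SN| = 29.50 ✗.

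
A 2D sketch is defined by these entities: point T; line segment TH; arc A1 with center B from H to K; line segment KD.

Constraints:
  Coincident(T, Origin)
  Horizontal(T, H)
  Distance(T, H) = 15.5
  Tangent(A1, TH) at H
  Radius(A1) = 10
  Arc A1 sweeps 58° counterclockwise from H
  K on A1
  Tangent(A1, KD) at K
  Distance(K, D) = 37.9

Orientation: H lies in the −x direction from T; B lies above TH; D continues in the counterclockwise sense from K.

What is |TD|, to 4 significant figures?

39.09

T is at the origin; TH is horizontal with |TH| = 15.5 and H on the −x side, so H = (-15.50, 0.000). A1 meets TH tangentially, so BH is at right angles to TH, so B = H + (0, 10) = (-15.50, 10.00). On A1, H sits at bearing -90° from B; a 58° counterclockwise sweep puts K at bearing -32°, so K = B + 10.0·(cos -32°, sin -32°) = (-7.020, 4.701). The tangent condition forces BK to be normal to KD, so KD runs along (−sin -32°, cos -32°); with |KD| = 37.9, D = (13.06, 36.84). Then |TD| = |D − T| = 39.09.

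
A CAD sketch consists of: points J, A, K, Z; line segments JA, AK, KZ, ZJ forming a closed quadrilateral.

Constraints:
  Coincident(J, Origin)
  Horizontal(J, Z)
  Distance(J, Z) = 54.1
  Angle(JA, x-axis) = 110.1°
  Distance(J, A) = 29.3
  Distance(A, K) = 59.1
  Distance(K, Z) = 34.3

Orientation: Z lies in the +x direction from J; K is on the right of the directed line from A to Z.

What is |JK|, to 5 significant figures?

32.324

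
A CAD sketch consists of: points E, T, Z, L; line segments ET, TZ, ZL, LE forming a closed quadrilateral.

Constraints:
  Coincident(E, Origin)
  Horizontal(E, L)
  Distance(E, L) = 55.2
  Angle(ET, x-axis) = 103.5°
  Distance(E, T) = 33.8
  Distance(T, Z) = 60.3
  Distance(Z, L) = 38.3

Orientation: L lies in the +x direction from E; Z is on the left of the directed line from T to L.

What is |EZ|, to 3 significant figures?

64.7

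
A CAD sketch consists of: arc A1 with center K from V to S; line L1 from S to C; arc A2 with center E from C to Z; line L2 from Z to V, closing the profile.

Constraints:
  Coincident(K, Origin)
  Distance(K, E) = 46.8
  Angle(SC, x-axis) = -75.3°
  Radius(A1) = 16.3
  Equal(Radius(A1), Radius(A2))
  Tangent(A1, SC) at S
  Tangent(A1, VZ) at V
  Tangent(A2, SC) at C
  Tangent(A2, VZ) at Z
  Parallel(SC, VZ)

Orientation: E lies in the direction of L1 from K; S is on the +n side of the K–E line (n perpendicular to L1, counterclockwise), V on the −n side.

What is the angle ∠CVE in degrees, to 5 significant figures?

15.658°

Tangency of A1 to both parallel lines with radius 16.3 puts S and V at K ± 16.3·n: S = (15.766, 4.1363), V = (-15.766, -4.1363). Equal radii place C and Z the same way about E: C = E + 16.3·n = (27.642, -41.132), Z = E − 16.3·n = (-3.8906, -49.404). Then cos ∠CVE = VC·VE / (|VC||VE|), giving 15.658°.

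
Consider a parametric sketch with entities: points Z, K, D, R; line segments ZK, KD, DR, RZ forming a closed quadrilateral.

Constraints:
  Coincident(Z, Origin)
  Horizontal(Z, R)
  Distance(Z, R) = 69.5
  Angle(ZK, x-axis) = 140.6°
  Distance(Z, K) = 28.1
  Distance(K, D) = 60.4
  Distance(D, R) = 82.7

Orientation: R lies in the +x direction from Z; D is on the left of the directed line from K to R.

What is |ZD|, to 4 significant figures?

66.31

Z is at the origin; ZR is horizontal with |ZR| = 69.5 and R in +x, so R = (69.5, 0). ZK runs at 140.6° with |ZK| = 28.1, so K = (-21.71, 17.84). D is determined by |KD| = 60.4 and |DR| = 82.7 together: it lies at the intersection of circle(K, 60.4) and circle(R, 82.7). With |KR| = 92.94, the foot of the radical line on KR is 29.30 from K and the perpendicular offset is √(60.4² − 29.30²) = 52.82. Taking the left-of-KR solution: D = (17.18, 64.05).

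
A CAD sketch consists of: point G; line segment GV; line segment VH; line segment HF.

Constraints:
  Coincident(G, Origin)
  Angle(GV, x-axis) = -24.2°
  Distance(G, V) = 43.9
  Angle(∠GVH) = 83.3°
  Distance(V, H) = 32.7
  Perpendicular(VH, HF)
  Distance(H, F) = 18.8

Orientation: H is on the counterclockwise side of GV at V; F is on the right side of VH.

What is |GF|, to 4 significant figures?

68.22

G is at the origin; GV runs at -24.2° with length 43.9, so V = 43.9·(cos -24.2°, sin -24.2°) = (40.04, -18.00). ∠GVH = 83.3°, so VH runs at -24.2° + (180° − 83.3°) = 72.50° from the x-axis; with |VH| = 32.7, H = V + 32.7·(cos 72.50°, sin 72.50°) = (49.88, 13.19). VH ⟂ HF; with |HF| = 18.8 on the right of VH, F = H + 18.8·(0.9537, -0.3007) = (67.81, 7.538). Then |GF| = |F − G| = 68.22.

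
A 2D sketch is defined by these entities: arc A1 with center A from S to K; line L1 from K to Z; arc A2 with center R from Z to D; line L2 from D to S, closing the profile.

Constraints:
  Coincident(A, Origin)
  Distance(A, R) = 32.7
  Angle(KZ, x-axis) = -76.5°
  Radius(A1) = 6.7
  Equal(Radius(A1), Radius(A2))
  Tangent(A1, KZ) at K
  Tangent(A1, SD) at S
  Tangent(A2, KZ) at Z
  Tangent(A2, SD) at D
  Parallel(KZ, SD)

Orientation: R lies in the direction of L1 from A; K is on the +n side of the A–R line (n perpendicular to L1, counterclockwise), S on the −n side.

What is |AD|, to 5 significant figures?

33.379

The slot axis is L1's direction at -76.5°, so u = (cos -76.5°, sin -76.5°) = (0.23345, -0.97237) and n = (−sin -76.5°, cos -76.5°) = (0.97237, 0.23345). A is at the origin and R lies 32.7 along u from A, so R = 32.7·u = (7.6337, -31.796). Tangency of A1 to both parallel lines with radius 6.7 puts K and S at A ± 6.7·n: K = (6.5149, 1.5641), S = (-6.5149, -1.5641). Equal radii place Z and D the same way about R: Z = R + 6.7·n = (14.149, -30.232), D = R − 6.7·n = (1.1188, -33.361). Then |AD| = |D − A| = 33.379.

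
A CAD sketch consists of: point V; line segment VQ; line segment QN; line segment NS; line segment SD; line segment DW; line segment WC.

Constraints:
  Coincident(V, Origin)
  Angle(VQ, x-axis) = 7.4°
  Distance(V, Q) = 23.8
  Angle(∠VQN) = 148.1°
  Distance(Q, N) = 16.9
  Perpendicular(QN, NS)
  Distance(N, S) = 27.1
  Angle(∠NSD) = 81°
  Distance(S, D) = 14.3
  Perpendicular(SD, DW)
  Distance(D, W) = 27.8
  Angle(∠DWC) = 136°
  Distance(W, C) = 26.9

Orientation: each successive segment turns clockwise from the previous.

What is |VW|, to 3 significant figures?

31.3

∠NSD = 81.0° gives SD at 146° from the x-axis; with |SD| = 14.3, D = (15.8, -20.7). SD ⟂ DW, so DW runs at 56.5°; with |DW| = 27.8, W = (31.2, 2.47). Then |VW| = |W − V| = 31.3.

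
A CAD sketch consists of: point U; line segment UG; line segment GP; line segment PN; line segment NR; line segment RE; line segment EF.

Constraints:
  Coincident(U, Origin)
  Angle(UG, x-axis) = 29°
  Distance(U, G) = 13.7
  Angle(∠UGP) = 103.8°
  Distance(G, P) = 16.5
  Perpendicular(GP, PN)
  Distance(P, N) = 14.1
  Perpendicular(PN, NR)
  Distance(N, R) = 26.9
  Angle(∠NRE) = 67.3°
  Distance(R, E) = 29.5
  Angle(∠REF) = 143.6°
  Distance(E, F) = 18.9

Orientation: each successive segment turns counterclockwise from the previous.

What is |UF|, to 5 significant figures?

41.522

∠NRE = 67.3° gives RE at 37.900° from the x-axis; with |RE| = 29.5, E = (24.380, 11.030). ∠REF = 143.6° gives EF at 74.300° from the x-axis; with |EF| = 18.9, F = (29.495, 29.225). Then |UF| = |F − U| = 41.522.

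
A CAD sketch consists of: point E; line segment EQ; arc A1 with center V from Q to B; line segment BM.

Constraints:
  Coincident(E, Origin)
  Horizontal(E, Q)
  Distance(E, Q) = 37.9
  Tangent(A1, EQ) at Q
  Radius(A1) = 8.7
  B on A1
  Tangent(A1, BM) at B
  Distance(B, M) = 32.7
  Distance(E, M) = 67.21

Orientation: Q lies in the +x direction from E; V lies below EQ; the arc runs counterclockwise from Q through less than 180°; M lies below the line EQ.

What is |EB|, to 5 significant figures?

35.330

E is at the origin; E and Q share the same y with |EQ| = 37.9 and Q on the +x side, so Q = (37.900, 0.0000). The tangent condition forces VQ to be normal to EQ, so V = Q + (0, -8.7) = (37.900, -8.7000). Since VB ⟂ BM (tangency), |VM| = √(8.7² + 32.7²) = 33.838 regardless of where B sits on A1. So M lies on both circle(E, 67.21) and circle(V, 33.838); the below-EQ intersection is M = (55.856, -37.380). B is the foot of the tangent from M: B = (31.961, -15.057).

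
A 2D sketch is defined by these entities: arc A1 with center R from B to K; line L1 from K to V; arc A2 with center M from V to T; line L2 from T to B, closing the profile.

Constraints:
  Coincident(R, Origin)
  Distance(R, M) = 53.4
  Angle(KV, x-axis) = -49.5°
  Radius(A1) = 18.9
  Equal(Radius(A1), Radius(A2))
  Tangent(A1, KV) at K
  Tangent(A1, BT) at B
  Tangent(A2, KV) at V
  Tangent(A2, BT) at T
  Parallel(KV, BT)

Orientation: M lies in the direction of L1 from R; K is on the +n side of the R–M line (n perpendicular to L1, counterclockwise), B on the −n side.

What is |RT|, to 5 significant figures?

56.646

Tangency of A1 to both parallel lines with radius 18.9 puts K and B at R ± 18.9·n: K = (14.372, 12.275), B = (-14.372, -12.275). Equal radii place V and T the same way about M: V = M + 18.9·n = (49.052, -28.331), T = M − 18.9·n = (20.309, -52.880). Then |RT| = |T − R| = 56.646.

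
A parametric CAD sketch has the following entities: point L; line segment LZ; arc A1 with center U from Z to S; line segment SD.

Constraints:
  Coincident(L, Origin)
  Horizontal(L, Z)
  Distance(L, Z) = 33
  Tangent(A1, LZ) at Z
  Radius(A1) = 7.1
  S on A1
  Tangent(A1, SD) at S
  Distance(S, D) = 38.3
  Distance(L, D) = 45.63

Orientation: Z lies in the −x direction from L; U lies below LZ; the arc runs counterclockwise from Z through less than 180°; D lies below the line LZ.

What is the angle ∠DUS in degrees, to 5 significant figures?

79.498°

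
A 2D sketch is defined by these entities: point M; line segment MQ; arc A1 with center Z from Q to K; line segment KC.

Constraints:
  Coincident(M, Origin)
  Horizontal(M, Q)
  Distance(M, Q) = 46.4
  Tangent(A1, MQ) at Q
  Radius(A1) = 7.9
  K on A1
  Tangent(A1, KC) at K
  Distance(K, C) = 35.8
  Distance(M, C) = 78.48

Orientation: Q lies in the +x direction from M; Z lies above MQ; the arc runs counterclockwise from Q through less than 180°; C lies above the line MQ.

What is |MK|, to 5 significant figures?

53.629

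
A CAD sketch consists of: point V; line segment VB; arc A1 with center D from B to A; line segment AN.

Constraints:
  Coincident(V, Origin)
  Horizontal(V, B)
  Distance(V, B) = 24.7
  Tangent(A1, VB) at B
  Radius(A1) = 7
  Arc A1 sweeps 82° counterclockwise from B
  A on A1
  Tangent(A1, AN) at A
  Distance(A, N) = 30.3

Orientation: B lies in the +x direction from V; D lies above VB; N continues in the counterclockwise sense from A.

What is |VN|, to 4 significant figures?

50.83

V is at the origin; V and B share the same y with |VB| = 24.7 and B on the +x side, so B = (24.70, 0.000). A1 meets VB tangentially, so DB is at right angles to VB, so D = B + (0, 7) = (24.70, 7.000). On A1, B sits at bearing -90° from D; an 82° counterclockwise sweep puts A at bearing -8°, so A = D + 7.0·(cos -8°, sin -8°) = (31.63, 6.026). A1 meets AN tangentially, so DA is at right angles to AN, so AN runs along (−sin -8°, cos -8°); with |AN| = 30.3, N = (35.85, 36.03). Then |VN| = |N − V| = 50.83.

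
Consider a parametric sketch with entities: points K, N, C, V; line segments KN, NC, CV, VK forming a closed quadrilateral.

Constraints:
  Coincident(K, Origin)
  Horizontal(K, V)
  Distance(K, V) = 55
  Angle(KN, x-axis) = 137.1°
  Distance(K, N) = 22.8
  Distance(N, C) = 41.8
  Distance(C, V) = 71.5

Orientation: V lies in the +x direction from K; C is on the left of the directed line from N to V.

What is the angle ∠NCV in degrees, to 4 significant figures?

75.69°

Checks: K = (0.00, 0.00) ✓; |NC| = 41.80 ✓; |CV| = 71.50 ✓.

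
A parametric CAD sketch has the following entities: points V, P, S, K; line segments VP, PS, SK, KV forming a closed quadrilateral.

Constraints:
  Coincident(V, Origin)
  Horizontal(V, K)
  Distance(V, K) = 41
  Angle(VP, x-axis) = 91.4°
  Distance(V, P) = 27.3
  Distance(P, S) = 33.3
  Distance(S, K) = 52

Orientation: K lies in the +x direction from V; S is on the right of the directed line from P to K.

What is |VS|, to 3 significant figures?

11.7

Checks: |PS| = 33.30 ✓; |SK| = 52.00 ✓.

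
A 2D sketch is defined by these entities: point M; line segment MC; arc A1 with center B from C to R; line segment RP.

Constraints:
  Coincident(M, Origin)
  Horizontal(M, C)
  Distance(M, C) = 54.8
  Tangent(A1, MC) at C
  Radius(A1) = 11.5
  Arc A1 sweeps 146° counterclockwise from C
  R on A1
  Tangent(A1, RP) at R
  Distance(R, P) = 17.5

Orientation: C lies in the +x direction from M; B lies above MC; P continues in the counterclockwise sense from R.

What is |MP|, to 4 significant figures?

55.97

M is at the origin; M and C share the same y with |MC| = 54.8 and C on the +x side, so C = (54.80, 0.000). A1 meets MC tangentially, so BC is at right angles to MC, so B = C + (0, 11.5) = (54.80, 11.50). On A1, C sits at bearing -90° from B; a 146° counterclockwise sweep puts R at bearing 56°, so R = B + 11.5·(cos 56°, sin 56°) = (61.23, 21.03). The tangent condition forces BR to be normal to RP, so RP runs along (−sin 56°, cos 56°); with |RP| = 17.5, P = (46.72, 30.82). Then |MP| = |P − M| = 55.97.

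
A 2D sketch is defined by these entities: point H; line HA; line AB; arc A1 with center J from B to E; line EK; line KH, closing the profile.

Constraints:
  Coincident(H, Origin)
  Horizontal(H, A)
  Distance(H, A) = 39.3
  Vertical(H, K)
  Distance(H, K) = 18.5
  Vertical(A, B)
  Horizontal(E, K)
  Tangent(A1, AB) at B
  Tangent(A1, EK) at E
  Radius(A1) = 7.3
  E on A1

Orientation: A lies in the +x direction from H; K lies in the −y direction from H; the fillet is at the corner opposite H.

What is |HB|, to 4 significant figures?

40.86

H is at the origin; H and A share the same y with |HA| = 39.3 and A on the +x side, so A = (39.30, 0.000). HK is vertical with |HK| = 18.5 and K on the −y side, so K = (0.000, -18.50). The virtual corner opposite H is at (39.30, -18.50). The tangent condition forces JB to be normal to AB and tangency of A1 to EK means the radius JE is perpendicular to EK, with radius 7.3, so the center J sits 7.3 in from both sides at J = (32.00, -11.20). That places the tangent points at B = (39.30, -11.20) on AB and E = (32.00, -18.50) on EK. Then |HB| = |B − H| = 40.86.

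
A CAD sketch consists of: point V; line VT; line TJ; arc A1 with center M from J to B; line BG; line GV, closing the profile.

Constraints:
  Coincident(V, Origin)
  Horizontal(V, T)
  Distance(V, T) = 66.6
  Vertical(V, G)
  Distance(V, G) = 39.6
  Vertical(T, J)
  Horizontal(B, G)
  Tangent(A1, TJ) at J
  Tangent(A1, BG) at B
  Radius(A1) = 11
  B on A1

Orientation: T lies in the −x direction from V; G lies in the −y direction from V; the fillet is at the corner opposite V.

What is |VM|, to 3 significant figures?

62.5

V and G share the same x with |VG| = 39.6 and G on the −y side, so G = (0.00, -39.6). The virtual corner opposite V is at (-66.6, -39.6). Since A1 is tangent to TJ there, MJ ⟂ TJ and A1 meets BG tangentially, so MB is at right angles to BG, with radius 11.0, so the center M sits 11.0 in from both sides at M = (-55.6, -28.6). Then |VM| = |M − V| = 62.5.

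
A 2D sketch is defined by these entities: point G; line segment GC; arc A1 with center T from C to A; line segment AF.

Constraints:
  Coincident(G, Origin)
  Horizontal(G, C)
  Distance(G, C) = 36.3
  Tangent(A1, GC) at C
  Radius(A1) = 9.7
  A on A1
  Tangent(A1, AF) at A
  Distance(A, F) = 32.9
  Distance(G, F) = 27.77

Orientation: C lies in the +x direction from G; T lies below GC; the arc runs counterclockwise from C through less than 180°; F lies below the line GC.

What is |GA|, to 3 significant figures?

29.4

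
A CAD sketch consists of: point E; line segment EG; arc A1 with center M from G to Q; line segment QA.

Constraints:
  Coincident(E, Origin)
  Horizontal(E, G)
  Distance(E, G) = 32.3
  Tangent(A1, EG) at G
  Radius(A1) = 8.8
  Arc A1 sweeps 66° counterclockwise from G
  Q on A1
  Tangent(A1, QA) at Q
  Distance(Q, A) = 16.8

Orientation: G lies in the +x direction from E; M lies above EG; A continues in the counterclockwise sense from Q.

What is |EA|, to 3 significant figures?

51.5

On A1, G sits at bearing -90° from M; a 66° counterclockwise sweep puts Q at bearing -24°, so Q = M + 8.8·(cos -24°, sin -24°) = (40.3, 5.22). A1 meets QA tangentially, so MQ is at right angles to QA, so QA runs along (−sin -24°, cos -24°); with |QA| = 16.8, A = (47.2, 20.6). Then |EA| = |A − E| = 51.5.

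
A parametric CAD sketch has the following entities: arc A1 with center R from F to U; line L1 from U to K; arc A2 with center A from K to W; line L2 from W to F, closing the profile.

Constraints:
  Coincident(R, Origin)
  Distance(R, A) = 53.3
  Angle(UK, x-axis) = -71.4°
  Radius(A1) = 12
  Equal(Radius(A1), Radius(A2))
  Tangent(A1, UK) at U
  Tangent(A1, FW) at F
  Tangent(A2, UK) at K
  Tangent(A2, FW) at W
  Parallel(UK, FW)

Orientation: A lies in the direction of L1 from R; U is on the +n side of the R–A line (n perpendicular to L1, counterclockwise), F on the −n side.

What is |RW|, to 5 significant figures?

54.634

The slot axis is L1's direction at -71.4°, so u = (cos -71.4°, sin -71.4°) = (0.31896, -0.94777) and n = (−sin -71.4°, cos -71.4°) = (0.94777, 0.31896). R is at the origin and A lies 53.3 along u from R, so A = 53.3·u = (17.001, -50.516). Tangency of A1 to both parallel lines with radius 12.0 puts U and F at R ± 12.0·n: U = (11.373, 3.8275), F = (-11.373, -3.8275). Equal radii place K and W the same way about A: K = A + 12.0·n = (28.374, -46.689), W = A − 12.0·n = (5.6273, -54.344). Then |RW| = |W − R| = 54.634.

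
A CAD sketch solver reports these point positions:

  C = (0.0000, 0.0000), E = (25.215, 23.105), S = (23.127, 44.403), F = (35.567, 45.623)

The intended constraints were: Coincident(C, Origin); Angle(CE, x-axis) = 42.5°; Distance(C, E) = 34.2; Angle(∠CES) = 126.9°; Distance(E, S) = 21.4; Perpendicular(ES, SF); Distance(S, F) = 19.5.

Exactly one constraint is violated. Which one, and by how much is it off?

Distance(S, F) = 19.5 — off by 7.00.

C = (0.00, 0.00) ✓; CE at 42.50° ✓; |CE| = 34.20 ✓; ∠CES = 126.9° ✓; |ES| = 21.40 ✓; ∠(ES, SF) = 90.00° ✓; |SF| = 12.50 ✗.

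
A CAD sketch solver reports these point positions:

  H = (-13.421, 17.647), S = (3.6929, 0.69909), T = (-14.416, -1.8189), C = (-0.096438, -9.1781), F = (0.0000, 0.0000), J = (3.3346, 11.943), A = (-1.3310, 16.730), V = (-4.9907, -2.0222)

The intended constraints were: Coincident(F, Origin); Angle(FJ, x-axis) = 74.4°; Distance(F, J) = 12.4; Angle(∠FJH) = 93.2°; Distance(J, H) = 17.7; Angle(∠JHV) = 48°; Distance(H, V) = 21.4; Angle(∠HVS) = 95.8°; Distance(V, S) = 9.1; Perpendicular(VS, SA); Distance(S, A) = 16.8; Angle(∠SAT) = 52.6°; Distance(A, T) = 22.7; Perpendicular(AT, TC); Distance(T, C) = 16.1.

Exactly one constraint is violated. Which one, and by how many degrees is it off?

Perpendicular(AT, TC) — off by 8.00°.

F = (0.00, 0.00) ✓; FJ at 74.40° ✓; |FJ| = 12.40 ✓; ∠FJH = 93.20° ✓; |JH| = 17.70 ✓; ∠JHV = 48.00° ✓; |HV| = 21.40 ✓; ∠HVS = 95.80° ✓; |VS| = 9.100 ✓; ∠(VS, SA) = 90.00° ✓; |SA| = 16.80 ✓; ∠SAT = 52.60° ✓; |AT| = 22.70 ✓; ∠(AT, TC) = 98.00° ✗; |TC| = 16.10 ✓.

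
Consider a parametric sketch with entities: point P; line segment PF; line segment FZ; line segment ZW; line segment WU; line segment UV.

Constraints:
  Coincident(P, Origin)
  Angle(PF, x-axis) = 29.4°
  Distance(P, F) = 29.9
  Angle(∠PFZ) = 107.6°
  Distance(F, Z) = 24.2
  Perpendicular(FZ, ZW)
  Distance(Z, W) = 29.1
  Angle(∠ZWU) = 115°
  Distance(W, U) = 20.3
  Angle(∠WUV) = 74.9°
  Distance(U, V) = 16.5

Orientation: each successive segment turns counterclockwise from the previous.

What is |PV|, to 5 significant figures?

13.936

P is at the origin; PF runs at 29.4° with length 29.9, so F = (26.049, 14.678). ∠PFZ = 107.6° gives FZ at 101.80° from the x-axis; with |FZ| = 24.2, Z = (21.100, 38.367). FZ is perpendicular to ZW, so ZW runs at -168.20°; with |ZW| = 29.1, W = (-7.3846, 32.416). ∠ZWU = 115.0° gives WU at -103.20° from the x-axis; with |WU| = 20.3, U = (-12.020, 12.652). ∠WUV = 74.9° gives UV at 1.9000° from the x-axis; with |UV| = 16.5, V = (4.4709, 13.199). Then |PV| = |V − P| = 13.936.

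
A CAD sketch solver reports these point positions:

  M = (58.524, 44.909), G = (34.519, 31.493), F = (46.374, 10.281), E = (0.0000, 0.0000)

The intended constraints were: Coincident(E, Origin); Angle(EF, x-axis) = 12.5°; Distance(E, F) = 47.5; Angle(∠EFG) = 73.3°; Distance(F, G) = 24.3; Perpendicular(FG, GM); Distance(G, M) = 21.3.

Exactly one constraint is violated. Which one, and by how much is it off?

Distance(G, M) = 21.3 — off by 6.20.

E = (0.00, 0.00) ✓; EF at 12.50° ✓; |EF| = 47.50 ✓; ∠EFG = 73.30° ✓; |FG| = 24.30 ✓; ∠(FG, GM) = 90.00° ✓; |GM| = 27.50 ✗.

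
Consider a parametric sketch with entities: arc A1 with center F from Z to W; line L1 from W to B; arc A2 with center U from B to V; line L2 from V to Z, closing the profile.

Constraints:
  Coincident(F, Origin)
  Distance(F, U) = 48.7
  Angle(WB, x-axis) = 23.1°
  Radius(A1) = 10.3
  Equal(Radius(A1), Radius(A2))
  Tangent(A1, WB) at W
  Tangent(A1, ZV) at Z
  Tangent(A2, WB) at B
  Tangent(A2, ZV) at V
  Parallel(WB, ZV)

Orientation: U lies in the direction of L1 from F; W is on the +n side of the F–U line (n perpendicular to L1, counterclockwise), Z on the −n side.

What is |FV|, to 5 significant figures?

49.777

Tangency of A1 to both parallel lines with radius 10.3 puts W and Z at F ± 10.3·n: W = (-4.0411, 9.4742), Z = (4.0411, -9.4742). Equal radii place B and V the same way about U: B = U + 10.3·n = (40.754, 28.581), V = U − 10.3·n = (48.836, 9.6327). Then |FV| = |V − F| = 49.777.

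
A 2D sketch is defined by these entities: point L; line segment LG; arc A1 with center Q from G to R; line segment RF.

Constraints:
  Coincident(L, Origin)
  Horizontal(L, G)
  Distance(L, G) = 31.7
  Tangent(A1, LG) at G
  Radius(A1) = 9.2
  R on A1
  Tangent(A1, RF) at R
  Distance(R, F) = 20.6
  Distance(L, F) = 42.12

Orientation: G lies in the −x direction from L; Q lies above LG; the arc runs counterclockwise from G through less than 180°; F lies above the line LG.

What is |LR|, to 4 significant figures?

25.55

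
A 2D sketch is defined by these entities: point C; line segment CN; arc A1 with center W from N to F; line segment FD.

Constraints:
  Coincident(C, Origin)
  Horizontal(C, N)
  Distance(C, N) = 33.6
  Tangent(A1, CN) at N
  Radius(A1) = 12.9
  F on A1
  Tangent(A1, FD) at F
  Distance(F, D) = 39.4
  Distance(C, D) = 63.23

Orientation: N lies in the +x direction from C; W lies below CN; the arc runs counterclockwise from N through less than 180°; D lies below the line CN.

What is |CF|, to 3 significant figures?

26.9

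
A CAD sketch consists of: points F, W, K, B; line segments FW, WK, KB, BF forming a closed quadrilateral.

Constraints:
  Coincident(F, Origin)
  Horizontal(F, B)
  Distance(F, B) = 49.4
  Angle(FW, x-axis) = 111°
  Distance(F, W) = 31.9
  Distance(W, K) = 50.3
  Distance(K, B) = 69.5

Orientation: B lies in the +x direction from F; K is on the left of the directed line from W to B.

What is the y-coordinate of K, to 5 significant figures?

64.912

F is at the origin; F and B share the same y with |FB| = 49.4 and B in +x, so B = (49.4, 0). FW runs at 111.0° with |FW| = 31.9, so W = (-11.432, 29.781). K is determined by |WK| = 50.3 and |KB| = 69.5 together: it lies at the intersection of circle(W, 50.3) and circle(B, 69.5). With |WB| = 67.731, the foot of the radical line on WB is 16.885 from W and the perpendicular offset is √(50.3² − 16.885²) = 47.381. Taking the left-of-WB solution: K = (24.567, 64.912).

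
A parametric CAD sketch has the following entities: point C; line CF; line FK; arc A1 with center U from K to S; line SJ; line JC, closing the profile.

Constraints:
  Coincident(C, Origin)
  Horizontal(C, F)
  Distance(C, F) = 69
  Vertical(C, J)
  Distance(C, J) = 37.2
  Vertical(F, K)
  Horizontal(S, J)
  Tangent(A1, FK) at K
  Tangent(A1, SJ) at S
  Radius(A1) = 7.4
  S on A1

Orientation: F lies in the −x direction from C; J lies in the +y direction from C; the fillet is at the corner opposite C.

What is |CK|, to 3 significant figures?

75.2

C is at the origin; C and F share the same y with |CF| = 69.0 and F on the −x side, so F = (-69.0, 0.00). CJ is vertical with |CJ| = 37.2 and J on the +y side, so J = (0.00, 37.2). The virtual corner opposite C is at (-69.0, 37.2). A1 meets FK tangentially, so UK is at right angles to FK and A1 meets SJ tangentially, so US is at right angles to SJ, with radius 7.4, so the center U sits 7.4 in from both sides at U = (-61.6, 29.8). That places the tangent points at K = (-69.0, 29.8) on FK and S = (-61.6, 37.2) on SJ. Then |CK| = |K − C| = 75.2.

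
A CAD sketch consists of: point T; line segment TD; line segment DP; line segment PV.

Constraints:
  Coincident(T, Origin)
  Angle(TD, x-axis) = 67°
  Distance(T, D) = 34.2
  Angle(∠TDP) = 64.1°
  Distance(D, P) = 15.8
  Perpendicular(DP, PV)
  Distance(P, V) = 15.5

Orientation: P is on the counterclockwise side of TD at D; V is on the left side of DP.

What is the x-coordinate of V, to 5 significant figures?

-1.6326

T is at the origin; TD runs at 67.0° with length 34.2, so D = 34.2·(cos 67.0°, sin 67.0°) = (13.363, 31.481). ∠TDP = 64.1°, so DP runs at 67.0° + (180° − 64.1°) = 182.90° from the x-axis; with |DP| = 15.8, P = D + 15.8·(cos 182.90°, sin 182.90°) = (-2.4168, 30.682). DP ⟂ PV; with |PV| = 15.5 on the left of DP, V = P + 15.5·(0.050593, -0.99872) = (-1.6326, 15.202). So V.x = -1.6326.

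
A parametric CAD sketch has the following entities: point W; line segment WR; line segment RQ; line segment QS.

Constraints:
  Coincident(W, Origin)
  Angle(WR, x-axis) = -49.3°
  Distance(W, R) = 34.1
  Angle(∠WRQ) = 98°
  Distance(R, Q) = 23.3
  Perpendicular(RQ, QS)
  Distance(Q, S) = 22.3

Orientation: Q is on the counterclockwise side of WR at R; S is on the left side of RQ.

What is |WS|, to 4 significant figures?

30.30

∠WRQ = 98.0°, so RQ runs at -49.3° + (180° − 98.0°) = 32.70° from the x-axis; with |RQ| = 23.3, Q = R + 23.3·(cos 32.70°, sin 32.70°) = (41.84, -13.26). The perpendicularity gives QS at right angles to RQ; with |QS| = 22.3 on the left of RQ, S = Q + 22.3·(-0.5402, 0.8415) = (29.80, 5.501). Then |WS| = |S − W| = 30.30.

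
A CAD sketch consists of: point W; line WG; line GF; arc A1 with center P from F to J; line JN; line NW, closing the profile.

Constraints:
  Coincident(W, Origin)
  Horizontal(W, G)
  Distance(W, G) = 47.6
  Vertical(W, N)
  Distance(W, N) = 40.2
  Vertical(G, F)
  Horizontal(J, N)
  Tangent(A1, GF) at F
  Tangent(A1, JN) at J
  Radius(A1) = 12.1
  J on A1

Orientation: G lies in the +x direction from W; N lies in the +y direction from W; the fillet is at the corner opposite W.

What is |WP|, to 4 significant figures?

45.28

W is at the origin; W and G share the same y with |WG| = 47.6 and G on the +x side, so G = (47.60, 0.000). WN is vertical with |WN| = 40.2 and N on the +y side, so N = (0.000, 40.20). The virtual corner opposite W is at (47.60, 40.20). The tangent condition forces PF to be normal to GF and A1 meets JN tangentially, so PJ is at right angles to JN, with radius 12.1, so the center P sits 12.1 in from both sides at P = (35.50, 28.10). Then |WP| = |P − W| = 45.28.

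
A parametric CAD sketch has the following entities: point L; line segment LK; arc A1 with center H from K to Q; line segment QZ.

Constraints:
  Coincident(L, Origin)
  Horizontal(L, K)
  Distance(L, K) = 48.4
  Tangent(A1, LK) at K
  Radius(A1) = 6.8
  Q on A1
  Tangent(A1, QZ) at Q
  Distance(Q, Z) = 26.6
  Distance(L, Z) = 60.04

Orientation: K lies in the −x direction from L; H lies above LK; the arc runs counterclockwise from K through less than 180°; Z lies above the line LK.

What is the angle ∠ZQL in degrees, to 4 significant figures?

118.0°

Checks: |HQ| = 6.800 ✓; ∠(HQ, QZ) = 90.00° ✓; |QZ| = 26.60 ✓; |LZ| = 60.04 ✓.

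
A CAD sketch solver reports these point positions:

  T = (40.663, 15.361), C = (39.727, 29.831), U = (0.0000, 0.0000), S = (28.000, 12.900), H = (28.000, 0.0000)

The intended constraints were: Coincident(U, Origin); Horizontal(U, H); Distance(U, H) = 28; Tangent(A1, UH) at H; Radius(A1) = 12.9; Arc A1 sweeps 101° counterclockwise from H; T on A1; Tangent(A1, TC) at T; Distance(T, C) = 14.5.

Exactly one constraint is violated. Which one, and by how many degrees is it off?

Tangent(A1, TC) at T — off by 7.30°.

U = (0.00, 0.00) ✓; U.y = 0.00, H.y = 0.00 ✓; |UH| = 28.00 ✓; ∠(SH, HU) = 90.00° ✓; |SH| = 12.90 ✓; bearing(S→T) − bearing(S→H) = 101.0° ✓; |ST| = 12.90 ✓; ∠(ST, TC) = 97.30° ✗; |TC| = 14.50 ✓.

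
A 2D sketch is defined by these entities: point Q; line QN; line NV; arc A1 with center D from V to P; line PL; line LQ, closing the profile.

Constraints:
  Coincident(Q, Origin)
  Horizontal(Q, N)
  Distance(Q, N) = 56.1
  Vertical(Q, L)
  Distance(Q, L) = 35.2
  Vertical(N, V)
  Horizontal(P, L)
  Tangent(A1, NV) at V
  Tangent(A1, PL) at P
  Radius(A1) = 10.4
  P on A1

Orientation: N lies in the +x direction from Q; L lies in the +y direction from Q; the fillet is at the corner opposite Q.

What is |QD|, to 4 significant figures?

52.00

QL is vertical with |QL| = 35.2 and L on the +y side, so L = (0.000, 35.20). The virtual corner opposite Q is at (56.10, 35.20). Since A1 is tangent to NV there, DV ⟂ NV and tangency of A1 to PL means the radius DP is perpendicular to PL, with radius 10.4, so the center D sits 10.4 in from both sides at D = (45.70, 24.80). Then |QD| = |D − Q| = 52.00.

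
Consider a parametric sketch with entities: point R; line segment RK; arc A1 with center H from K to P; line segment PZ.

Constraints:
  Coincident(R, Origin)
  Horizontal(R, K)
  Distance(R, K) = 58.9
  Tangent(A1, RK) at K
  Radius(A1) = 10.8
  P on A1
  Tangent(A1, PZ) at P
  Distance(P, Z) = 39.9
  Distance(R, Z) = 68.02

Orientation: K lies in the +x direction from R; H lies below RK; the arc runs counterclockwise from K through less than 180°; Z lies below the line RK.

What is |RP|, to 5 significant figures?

49.191

Checks: |HP| = 10.80 ✓; ∠(HP, PZ) = 90.00° ✓; |PZ| = 39.90 ✓; |RZ| = 68.02 ✓.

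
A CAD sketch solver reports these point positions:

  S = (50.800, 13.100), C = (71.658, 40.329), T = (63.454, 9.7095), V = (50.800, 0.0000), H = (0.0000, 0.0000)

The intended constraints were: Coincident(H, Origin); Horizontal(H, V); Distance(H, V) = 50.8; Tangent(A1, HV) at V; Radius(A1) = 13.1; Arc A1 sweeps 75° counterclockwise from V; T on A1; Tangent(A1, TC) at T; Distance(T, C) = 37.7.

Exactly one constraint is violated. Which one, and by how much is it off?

Distance(T, C) = 37.7 — off by 6.00.

H = (0.00, 0.00) ✓; H.y = 0.00, V.y = 0.00 ✓; |HV| = 50.80 ✓; ∠(SV, VH) = 90.00° ✓; |SV| = 13.10 ✓; bearing(S→T) − bearing(S→V) = 75.00° ✓; |ST| = 13.10 ✓; ∠(ST, TC) = 90.00° ✓; |TC| = 31.70 ✗.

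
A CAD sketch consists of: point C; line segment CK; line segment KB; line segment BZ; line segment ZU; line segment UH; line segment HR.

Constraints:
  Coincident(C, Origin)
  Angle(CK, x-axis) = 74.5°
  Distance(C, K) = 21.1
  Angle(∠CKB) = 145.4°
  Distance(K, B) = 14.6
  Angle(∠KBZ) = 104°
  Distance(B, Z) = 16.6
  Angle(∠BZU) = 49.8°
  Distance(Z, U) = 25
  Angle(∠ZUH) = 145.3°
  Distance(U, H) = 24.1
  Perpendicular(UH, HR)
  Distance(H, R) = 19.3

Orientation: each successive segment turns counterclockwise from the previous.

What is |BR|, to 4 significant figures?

28.64

C is at the origin; CK runs at 74.5° with length 21.1, so K = (5.639, 20.33). ∠CKB = 145.4° gives KB at 109.1° from the x-axis; with |KB| = 14.6, B = (0.8613, 34.13). ∠KBZ = 104.0° gives BZ at -174.9° from the x-axis; with |BZ| = 16.6, Z = (-15.67, 32.65). ∠BZU = 49.8° gives ZU at -44.70° from the x-axis; with |ZU| = 25.0, U = (2.097, 15.07). ∠ZUH = 145.3° gives UH at -10.00° from the x-axis; with |UH| = 24.1, H = (25.83, 10.88). UH is perpendicular to HR, so HR runs at 80.00°; with |HR| = 19.3, R = (29.18, 29.89). Then |BR| = |R − B| = 28.64.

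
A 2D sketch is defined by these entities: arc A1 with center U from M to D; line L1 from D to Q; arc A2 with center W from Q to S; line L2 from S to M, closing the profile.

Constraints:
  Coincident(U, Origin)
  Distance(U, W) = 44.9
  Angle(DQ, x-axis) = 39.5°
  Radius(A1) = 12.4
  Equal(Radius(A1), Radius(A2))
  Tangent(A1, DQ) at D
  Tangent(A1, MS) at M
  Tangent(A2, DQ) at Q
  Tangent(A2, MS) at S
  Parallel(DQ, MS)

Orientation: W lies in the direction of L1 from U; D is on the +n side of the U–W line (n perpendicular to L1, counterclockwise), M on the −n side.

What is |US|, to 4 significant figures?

46.58

The slot axis is L1's direction at 39.5°, so u = (cos 39.5°, sin 39.5°) = (0.7716, 0.6361) and n = (−sin 39.5°, cos 39.5°) = (-0.6361, 0.7716). U is at the origin and W lies 44.9 along u from U, so W = 44.9·u = (34.65, 28.56). Tangency of A1 to both parallel lines with radius 12.4 puts D and M at U ± 12.4·n: D = (-7.887, 9.568), M = (7.887, -9.568). Equal radii place Q and S the same way about W: Q = W + 12.4·n = (26.76, 38.13), S = W − 12.4·n = (42.53, 18.99). Then |US| = |S − U| = 46.58.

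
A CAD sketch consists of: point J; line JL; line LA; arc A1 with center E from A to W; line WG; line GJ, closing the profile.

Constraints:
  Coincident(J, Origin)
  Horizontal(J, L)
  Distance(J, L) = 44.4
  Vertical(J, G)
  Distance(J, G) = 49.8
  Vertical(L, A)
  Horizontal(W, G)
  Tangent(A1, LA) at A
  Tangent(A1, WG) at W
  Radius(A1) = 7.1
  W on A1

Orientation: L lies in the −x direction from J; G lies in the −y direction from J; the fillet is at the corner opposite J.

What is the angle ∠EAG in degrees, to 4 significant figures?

9.085°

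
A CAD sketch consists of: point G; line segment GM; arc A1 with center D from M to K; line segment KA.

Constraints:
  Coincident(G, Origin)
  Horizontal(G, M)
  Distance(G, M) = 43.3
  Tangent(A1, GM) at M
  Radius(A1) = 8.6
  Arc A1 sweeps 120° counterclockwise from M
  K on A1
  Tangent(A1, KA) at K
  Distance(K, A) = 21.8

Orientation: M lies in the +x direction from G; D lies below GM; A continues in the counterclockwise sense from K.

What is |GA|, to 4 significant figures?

56.53

On A1, M sits at bearing 90° from D; a 120° counterclockwise sweep puts K at bearing 210°, so K = D + 8.6·(cos 210°, sin 210°) = (35.85, -12.90). The tangent condition forces DK to be normal to KA, so KA runs along (−sin 210°, cos 210°); with |KA| = 21.8, A = (46.75, -31.78). Then |GA| = |A − G| = 56.53.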